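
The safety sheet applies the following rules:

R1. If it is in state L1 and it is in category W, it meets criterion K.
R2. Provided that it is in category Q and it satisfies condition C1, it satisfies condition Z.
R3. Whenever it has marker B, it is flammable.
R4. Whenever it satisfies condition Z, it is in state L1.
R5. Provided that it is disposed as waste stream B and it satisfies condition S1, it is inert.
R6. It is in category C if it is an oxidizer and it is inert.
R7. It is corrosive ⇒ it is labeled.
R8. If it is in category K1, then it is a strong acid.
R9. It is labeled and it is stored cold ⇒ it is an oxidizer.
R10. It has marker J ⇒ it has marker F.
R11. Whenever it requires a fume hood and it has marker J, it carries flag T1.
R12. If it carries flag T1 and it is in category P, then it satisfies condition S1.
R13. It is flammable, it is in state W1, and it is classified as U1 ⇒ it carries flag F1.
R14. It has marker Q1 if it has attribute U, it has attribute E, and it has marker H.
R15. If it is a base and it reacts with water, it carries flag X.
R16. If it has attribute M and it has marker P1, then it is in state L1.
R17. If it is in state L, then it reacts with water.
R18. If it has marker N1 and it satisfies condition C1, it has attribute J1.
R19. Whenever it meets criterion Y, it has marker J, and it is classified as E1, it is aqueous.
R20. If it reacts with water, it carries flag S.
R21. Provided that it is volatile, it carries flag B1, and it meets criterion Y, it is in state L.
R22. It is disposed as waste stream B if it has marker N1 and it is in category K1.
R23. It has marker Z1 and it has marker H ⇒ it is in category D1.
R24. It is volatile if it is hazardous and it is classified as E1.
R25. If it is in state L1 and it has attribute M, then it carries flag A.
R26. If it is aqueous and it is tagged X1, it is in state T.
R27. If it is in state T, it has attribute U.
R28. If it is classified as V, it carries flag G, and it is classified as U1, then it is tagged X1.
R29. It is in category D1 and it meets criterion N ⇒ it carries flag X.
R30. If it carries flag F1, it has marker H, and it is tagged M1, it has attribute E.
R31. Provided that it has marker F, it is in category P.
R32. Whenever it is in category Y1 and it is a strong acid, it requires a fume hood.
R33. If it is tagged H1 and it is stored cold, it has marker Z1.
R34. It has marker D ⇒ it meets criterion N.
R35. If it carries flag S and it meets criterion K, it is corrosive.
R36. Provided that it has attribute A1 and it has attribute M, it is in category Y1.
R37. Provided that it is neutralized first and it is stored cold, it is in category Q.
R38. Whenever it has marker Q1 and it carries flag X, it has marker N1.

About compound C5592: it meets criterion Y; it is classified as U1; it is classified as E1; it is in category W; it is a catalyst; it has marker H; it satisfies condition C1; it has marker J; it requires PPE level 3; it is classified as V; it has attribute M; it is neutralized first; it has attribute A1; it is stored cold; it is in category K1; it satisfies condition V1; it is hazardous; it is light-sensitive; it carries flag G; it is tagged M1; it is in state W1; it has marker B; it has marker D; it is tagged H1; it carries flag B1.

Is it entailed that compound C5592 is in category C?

Yes

By R3 (it has marker B): it is flammable.
By R8 (it is in category K1): it is a strong acid.
By R10 (it has marker J): it has marker F.
By R13 (it is flammable, it is in state W1, it is classified as U1): it carries flag F1.
By R19 (it meets criterion Y, it has marker J, it is classified as E1): it is aqueous.
By R24 (it is hazardous, it is classified as E1): it is volatile.
By R28 (it is classified as V, it carries flag G, it is classified as U1): it is tagged X1.
By R30 (it carries flag F1, it has marker H, it is tagged M1): it has attribute E.
By R31 (it has marker F): it is in category P.
By R33 (it is tagged H1, it is stored cold): it has marker Z1.
By R34 (it has marker D): it meets criterion N.
By R36 (it has attribute A1, it has attribute M): it is in category Y1.
By R37 (it is neutralized first, it is stored cold): it is in category Q.
By R2 (it is in category Q, it satisfies condition C1): it satisfies condition Z.
By R4 (it satisfies condition Z): it is in state L1.
By R21 (it is volatile, it carries flag B1, it meets criterion Y): it is in state L.
By R23 (it has marker Z1, it has marker H): it is in category D1.
By R26 (it is aqueous, it is tagged X1): it is in state T.
By R27 (it is in state T): it has attribute U.
By R29 (it is in category D1, it meets criterion N): it carries flag X.
By R32 (it is in category Y1, it is a strong acid): it requires a fume hood.
By R1 (it is in state L1, it is in category W): it meets criterion K.
By R11 (it requires a fume hood, it has marker J): it carries flag T1.
By R12 (it carries flag T1, it is in category P): it satisfies condition S1.
By R14 (it has attribute U, it has attribute E, it has marker H): it has marker Q1.
By R17 (it is in state L): it reacts with water.
By R20 (it reacts with water): it carries flag S.
By R35 (it carries flag S, it meets criterion K): it is corrosive.
By R38 (it has marker Q1, it carries flag X): it has marker N1.
By R7 (it is corrosive): it is labeled.
By R9 (it is labeled, it is stored cold): it is an oxidizer.
By R22 (it has marker N1, it is in category K1): it is disposed as waste stream B.
By R5 (it is disposed as waste stream B, it satisfies condition S1): it is inert.
By R6 (it is an oxidizer, it is inert): it is in category C.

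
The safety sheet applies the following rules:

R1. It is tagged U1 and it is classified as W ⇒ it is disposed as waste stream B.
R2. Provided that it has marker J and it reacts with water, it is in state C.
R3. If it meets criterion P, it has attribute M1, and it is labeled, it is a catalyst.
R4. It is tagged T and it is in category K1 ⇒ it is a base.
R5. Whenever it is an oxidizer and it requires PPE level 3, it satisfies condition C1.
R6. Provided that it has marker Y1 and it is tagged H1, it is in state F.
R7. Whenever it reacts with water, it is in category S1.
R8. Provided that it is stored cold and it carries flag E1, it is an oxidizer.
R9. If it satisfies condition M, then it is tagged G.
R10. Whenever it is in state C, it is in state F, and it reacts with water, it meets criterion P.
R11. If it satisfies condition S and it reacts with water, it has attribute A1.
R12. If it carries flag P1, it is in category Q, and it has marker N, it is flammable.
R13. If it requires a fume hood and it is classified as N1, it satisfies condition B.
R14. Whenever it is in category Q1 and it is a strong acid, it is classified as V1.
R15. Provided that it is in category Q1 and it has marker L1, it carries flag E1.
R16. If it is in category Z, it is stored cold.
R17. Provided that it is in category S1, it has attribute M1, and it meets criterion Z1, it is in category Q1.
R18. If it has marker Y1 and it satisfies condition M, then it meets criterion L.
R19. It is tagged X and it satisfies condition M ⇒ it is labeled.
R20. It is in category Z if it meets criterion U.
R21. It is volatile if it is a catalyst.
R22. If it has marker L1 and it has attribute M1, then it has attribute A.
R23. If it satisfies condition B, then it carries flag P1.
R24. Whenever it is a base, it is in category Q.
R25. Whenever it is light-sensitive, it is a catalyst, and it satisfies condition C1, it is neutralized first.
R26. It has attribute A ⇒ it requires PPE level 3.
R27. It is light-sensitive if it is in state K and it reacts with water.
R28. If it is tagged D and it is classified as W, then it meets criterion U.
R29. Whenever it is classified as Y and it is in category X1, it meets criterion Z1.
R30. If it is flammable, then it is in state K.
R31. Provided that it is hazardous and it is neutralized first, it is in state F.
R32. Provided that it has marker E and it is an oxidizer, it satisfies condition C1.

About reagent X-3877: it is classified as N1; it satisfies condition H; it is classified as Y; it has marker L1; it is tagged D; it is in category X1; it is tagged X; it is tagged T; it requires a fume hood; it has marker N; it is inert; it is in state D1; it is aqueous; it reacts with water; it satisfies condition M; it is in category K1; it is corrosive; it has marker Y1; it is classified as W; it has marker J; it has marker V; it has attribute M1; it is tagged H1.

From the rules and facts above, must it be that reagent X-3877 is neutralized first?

Yes

By R2 (it has marker J, it reacts with water): it is in state C.
By R4 (it is tagged T, it is in category K1): it is a base.
By R6 (it has marker Y1, it is tagged H1): it is in state F.
By R7 (it reacts with water): it is in category S1.
By R10 (it is in state C, it is in state F, it reacts with water): it meets criterion P.
By R13 (it requires a fume hood, it is classified as N1): it satisfies condition B.
By R19 (it is tagged X, it satisfies condition M): it is labeled.
By R22 (it has marker L1, it has attribute M1): it has attribute A.
By R23 (it satisfies condition B): it carries flag P1.
By R24 (it is a base): it is in category Q.
By R26 (it has attribute A): it requires PPE level 3.
By R28 (it is tagged D, it is classified as W): it meets criterion U.
By R29 (it is classified as Y, it is in category X1): it meets criterion Z1.
By R3 (it meets criterion P, it has attribute M1, it is labeled): it is a catalyst.
By R12 (it carries flag P1, it is in category Q, it has marker N): it is flammable.
By R17 (it is in category S1, it has attribute M1, it meets criterion Z1): it is in category Q1.
By R20 (it meets criterion U): it is in category Z.
By R30 (it is flammable): it is in state K.
By R15 (it is in category Q1, it has marker L1): it carries flag E1.
By R16 (it is in category Z): it is stored cold.
By R27 (it is in state K, it reacts with water): it is light-sensitive.
By R8 (it is stored cold, it carries flag E1): it is an oxidizer.
By R5 (it is an oxidizer, it requires PPE level 3): it satisfies condition C1.
By R25 (it is light-sensitive, it is a catalyst, it satisfies condition C1): it is neutralized first.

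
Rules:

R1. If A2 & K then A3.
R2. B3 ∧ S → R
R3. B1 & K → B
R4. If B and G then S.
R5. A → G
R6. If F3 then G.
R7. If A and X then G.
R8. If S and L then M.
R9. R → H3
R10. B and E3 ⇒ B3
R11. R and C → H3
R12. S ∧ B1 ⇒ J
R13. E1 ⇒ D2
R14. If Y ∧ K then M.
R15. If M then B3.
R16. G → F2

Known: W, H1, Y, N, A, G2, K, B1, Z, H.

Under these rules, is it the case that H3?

B  (by R3: B1, K)
G  (by R5: A)
M  (by R14: Y, K)
B3  (by R15: M)
S  (by R4: B, G)
R  (by R2: B3, S)
H3  (by R9: R)

Yes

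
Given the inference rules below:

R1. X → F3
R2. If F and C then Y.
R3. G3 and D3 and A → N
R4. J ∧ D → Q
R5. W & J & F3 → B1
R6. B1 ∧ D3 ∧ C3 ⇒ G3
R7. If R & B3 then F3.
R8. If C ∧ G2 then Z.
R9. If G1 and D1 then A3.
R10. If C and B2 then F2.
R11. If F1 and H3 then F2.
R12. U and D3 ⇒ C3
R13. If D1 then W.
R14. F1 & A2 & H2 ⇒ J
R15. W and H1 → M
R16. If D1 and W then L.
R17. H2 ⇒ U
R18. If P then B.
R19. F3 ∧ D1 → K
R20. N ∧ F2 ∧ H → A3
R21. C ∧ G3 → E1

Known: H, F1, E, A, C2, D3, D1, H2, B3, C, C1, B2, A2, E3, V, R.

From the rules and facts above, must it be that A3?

F3  (by R7: R, B3)
F2  (by R10: C, B2)
W  (by R13: D1)
J  (by R14: F1, A2, H2)
U  (by R17: H2)
B1  (by R5: W, J, F3)
C3  (by R12: U, D3)
G3  (by R6: B1, D3, C3)
N  (by R3: G3, D3, A)
A3  (by R20: N, F2, H)

Yes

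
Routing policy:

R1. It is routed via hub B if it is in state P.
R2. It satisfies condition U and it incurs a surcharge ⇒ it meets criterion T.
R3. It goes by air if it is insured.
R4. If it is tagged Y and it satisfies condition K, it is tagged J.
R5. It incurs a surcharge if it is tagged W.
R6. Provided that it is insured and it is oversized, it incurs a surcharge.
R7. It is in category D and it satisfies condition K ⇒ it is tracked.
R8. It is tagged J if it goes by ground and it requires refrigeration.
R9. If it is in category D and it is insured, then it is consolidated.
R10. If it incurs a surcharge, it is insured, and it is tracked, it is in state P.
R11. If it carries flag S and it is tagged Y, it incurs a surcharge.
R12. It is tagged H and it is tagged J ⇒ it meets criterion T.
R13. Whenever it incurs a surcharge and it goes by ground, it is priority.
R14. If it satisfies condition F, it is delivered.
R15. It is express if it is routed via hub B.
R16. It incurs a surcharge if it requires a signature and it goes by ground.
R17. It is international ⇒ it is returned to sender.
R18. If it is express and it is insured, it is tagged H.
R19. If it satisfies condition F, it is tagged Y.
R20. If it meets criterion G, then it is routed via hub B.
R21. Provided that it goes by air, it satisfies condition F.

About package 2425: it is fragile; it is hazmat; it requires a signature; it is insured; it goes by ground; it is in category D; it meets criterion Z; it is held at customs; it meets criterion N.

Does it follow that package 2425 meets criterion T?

Forward chaining from the given facts derives: goes by air, is consolidated, incurs a surcharge, satisfies condition F, is priority, is delivered, is tagged Y.
Rules concluding "it meets criterion T": R2 needs "it satisfies condition U"; R12 needs "it is tagged H" — none of these are established.

No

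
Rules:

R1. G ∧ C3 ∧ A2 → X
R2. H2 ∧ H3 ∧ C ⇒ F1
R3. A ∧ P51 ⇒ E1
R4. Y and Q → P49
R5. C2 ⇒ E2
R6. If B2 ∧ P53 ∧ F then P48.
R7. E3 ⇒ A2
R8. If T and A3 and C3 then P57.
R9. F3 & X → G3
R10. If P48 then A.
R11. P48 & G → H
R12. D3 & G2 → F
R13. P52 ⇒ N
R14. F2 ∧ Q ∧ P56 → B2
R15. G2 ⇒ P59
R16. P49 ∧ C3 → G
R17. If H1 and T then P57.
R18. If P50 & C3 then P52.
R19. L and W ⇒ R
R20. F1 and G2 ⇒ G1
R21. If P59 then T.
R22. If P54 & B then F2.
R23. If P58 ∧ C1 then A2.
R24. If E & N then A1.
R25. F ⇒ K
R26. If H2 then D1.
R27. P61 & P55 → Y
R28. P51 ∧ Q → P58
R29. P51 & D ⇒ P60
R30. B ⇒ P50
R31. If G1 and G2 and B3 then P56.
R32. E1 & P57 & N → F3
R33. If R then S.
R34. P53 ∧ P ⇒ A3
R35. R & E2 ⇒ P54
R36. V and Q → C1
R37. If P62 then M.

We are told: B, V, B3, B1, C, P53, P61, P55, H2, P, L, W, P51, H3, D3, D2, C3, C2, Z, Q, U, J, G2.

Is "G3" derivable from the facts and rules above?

Yes

F1  (by R2: H2, H3, C)
E2  (by R5: C2)
F  (by R12: D3, G2)
P59  (by R15: G2)
R  (by R19: L, W)
G1  (by R20: F1, G2)
T  (by R21: P59)
Y  (by R27: P61, P55)
P58  (by R28: P51, Q)
P50  (by R30: B)
P56  (by R31: G1, G2, B3)
A3  (by R34: P53, P)
P54  (by R35: R, E2)
C1  (by R36: V, Q)
P49  (by R4: Y, Q)
P57  (by R8: T, A3, C3)
G  (by R16: P49, C3)
P52  (by R18: P50, C3)
F2  (by R22: P54, B)
A2  (by R23: P58, C1)
X  (by R1: G, C3, A2)
N  (by R13: P52)
B2  (by R14: F2, Q, P56)
P48  (by R6: B2, P53, F)
A  (by R10: P48)
E1  (by R3: A, P51)
F3  (by R32: E1, P57, N)
G3  (by R9: F3, X)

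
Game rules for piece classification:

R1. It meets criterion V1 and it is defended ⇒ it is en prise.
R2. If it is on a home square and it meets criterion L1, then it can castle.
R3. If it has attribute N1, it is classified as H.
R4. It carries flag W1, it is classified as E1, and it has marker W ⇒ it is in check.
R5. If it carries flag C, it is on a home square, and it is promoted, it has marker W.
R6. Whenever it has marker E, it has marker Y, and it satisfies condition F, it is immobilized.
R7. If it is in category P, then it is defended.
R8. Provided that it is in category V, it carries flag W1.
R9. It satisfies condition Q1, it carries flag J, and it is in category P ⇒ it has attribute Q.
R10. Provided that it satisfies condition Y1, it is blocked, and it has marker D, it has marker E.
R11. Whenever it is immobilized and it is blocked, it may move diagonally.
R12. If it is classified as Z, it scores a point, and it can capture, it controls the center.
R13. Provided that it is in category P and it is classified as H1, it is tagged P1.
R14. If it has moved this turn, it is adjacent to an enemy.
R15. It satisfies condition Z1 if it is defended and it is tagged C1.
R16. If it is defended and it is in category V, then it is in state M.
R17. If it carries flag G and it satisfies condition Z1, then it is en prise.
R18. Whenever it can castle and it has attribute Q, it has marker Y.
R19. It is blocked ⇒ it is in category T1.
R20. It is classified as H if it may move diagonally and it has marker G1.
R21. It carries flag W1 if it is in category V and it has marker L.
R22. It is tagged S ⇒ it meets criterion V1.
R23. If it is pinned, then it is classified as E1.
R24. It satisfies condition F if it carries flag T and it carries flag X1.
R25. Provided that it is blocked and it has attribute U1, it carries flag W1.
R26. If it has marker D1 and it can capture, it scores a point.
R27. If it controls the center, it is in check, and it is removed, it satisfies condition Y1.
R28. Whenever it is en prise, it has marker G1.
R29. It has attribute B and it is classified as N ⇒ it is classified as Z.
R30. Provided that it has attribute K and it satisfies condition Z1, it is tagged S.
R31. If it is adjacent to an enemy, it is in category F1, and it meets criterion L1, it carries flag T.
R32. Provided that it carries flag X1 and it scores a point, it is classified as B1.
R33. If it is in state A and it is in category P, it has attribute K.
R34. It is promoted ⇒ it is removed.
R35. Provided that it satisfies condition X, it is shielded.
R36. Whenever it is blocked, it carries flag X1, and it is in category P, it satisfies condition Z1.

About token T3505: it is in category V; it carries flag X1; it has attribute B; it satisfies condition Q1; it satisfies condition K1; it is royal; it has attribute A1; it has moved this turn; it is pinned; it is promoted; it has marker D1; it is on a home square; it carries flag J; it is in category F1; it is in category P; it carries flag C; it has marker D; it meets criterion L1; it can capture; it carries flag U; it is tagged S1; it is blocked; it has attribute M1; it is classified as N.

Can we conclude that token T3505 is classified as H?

No

Forward chaining from the given facts derives: can castle, has marker W, is defended, carries flag W1, has attribute Q, is adjacent to an enemy, is in state M, has marker Y, is in category T1, is classified as E1, scores a point, is classified as Z, carries flag T, is classified as B1, is removed, satisfies condition Z1, is in check, controls the center, satisfies condition F, satisfies condition Y1, has marker E, is immobilized, may move diagonally.
Rules concluding "it is classified as H": R3 needs "it has attribute N1"; R20 needs "it has marker G1" — none of these are established.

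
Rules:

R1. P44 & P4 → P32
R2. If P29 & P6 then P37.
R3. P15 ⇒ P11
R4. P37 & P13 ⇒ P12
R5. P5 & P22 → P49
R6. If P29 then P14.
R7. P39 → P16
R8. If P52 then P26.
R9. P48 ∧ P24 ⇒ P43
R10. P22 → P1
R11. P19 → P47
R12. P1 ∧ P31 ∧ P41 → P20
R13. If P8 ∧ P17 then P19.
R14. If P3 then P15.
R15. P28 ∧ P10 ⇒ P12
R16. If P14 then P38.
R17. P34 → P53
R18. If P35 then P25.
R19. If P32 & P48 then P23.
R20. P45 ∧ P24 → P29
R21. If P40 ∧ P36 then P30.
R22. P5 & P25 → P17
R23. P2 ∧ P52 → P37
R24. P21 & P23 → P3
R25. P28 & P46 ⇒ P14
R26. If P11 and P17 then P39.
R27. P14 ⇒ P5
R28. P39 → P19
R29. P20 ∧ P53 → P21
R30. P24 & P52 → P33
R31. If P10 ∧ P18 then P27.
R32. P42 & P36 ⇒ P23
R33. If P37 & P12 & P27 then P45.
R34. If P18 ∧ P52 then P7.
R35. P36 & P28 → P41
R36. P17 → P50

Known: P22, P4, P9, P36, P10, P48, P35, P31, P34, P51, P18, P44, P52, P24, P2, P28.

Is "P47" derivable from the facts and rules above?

P32  (by R1: P44, P4)
P1  (by R10: P22)
P12  (by R15: P28, P10)
P53  (by R17: P34)
P25  (by R18: P35)
P23  (by R19: P32, P48)
P37  (by R23: P2, P52)
P27  (by R31: P10, P18)
P45  (by R33: P37, P12, P27)
P41  (by R35: P36, P28)
P20  (by R12: P1, P31, P41)
P29  (by R20: P45, P24)
P21  (by R29: P20, P53)
P14  (by R6: P29)
P3  (by R24: P21, P23)
P5  (by R27: P14)
P15  (by R14: P3)
P17  (by R22: P5, P25)
P11  (by R3: P15)
P39  (by R26: P11, P17)
P19  (by R28: P39)
P47  (by R11: P19)

Yes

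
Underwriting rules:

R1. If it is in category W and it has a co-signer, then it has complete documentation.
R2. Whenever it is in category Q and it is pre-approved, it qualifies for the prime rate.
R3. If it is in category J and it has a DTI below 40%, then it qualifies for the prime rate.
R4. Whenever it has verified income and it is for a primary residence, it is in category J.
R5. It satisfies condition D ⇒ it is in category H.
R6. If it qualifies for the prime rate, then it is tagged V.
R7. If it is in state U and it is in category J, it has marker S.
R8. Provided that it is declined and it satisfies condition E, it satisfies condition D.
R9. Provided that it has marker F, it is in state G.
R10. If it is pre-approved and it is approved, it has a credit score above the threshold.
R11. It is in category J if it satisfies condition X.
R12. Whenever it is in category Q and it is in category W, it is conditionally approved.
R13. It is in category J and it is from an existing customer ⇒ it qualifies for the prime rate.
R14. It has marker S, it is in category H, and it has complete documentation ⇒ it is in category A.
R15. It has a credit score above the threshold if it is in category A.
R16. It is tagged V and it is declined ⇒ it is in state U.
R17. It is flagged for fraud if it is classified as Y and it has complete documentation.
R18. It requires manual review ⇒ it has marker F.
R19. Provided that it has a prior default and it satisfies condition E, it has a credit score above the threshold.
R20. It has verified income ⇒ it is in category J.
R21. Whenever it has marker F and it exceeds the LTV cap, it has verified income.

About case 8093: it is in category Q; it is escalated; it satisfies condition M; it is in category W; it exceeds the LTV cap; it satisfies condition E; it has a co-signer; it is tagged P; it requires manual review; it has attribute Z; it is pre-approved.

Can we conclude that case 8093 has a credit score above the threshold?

Forward chaining from the given facts derives: has complete documentation, qualifies for the prime rate, is tagged V, is conditionally approved, has marker F, has verified income, is in state G, is in category J.
Rules concluding "it has a credit score above the threshold": R10 needs "it is approved"; R15 needs "it is in category A"; R19 needs "it has a prior default" — none of these are established.

No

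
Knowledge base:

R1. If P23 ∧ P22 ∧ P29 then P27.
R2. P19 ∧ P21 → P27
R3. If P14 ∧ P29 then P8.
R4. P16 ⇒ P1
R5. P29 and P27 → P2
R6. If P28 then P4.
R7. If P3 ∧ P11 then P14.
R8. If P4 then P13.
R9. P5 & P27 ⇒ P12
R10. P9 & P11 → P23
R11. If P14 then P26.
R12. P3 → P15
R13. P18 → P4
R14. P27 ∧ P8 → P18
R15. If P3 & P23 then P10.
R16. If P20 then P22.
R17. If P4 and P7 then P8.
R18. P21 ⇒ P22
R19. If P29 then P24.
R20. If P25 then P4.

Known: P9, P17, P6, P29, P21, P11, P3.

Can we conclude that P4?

P14  (by R7: P3, P11)
P23  (by R10: P9, P11)
P22  (by R18: P21)
P27  (by R1: P23, P22, P29)
P8  (by R3: P14, P29)
P18  (by R14: P27, P8)
P4  (by R13: P18)

Yes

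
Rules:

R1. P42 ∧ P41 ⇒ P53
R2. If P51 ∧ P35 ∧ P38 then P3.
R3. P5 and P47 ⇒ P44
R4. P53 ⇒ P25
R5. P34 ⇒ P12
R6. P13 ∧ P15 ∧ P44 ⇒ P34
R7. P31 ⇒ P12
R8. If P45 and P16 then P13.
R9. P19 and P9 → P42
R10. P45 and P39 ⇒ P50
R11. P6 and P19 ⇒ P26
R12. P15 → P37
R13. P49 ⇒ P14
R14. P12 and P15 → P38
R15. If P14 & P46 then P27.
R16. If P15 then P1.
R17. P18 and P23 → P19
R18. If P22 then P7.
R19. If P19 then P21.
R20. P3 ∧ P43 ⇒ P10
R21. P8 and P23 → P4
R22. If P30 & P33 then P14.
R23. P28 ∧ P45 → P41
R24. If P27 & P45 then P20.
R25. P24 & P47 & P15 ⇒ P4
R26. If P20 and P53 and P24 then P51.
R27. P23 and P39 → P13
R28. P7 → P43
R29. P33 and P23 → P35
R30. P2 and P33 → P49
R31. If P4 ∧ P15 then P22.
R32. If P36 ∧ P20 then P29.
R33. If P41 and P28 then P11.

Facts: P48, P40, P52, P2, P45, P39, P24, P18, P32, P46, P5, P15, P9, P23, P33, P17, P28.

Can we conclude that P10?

Forward chaining from the given facts derives: P50, P37, P1, P19, P21, P41, P13, P35, P49, P11, P42, P14, P27, P20, P53, P25, P51.
The only rule concluding P10 is R20, which needs P3; that is never established.

No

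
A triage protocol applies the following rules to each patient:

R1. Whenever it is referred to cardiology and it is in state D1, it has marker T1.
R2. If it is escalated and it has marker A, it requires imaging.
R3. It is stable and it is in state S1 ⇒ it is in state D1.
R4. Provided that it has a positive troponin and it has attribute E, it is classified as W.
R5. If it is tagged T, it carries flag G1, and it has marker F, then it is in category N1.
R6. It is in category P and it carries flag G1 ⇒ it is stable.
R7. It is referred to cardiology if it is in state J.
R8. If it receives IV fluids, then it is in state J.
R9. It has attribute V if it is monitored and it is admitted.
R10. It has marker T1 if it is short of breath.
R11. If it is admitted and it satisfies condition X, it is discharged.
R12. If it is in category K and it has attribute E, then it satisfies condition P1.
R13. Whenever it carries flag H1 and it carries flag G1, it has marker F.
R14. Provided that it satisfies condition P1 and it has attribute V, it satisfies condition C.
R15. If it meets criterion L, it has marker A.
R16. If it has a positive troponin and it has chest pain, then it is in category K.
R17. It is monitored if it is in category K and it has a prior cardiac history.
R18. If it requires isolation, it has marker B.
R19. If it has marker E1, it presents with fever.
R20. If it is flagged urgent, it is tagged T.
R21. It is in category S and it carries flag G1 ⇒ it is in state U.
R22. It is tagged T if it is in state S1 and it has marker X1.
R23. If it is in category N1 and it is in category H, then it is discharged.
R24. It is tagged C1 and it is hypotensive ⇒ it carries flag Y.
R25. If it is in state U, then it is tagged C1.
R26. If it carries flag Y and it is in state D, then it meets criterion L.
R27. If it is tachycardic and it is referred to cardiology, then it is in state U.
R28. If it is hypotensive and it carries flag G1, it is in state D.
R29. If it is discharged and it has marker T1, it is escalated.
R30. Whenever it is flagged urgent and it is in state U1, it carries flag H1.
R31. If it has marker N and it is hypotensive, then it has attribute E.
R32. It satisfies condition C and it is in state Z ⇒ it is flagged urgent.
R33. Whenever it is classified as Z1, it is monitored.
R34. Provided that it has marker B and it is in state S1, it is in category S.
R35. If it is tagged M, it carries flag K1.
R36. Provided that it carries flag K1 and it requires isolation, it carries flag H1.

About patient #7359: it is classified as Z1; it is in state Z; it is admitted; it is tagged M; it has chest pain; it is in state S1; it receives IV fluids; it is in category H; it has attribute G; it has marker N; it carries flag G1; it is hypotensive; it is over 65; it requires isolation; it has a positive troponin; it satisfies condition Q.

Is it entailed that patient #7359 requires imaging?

Forward chaining from the given facts derives: is in state J, is in category K, has marker B, is in state D, has attribute E, is monitored, is in category S, carries flag K1, carries flag H1, is classified as W, is referred to cardiology, has attribute V, satisfies condition P1, has marker F, satisfies condition C, is in state U, is tagged C1, is flagged urgent, is tagged T, carries flag Y, meets criterion L, is in category N1, has marker A, is discharged.
The only rule concluding "it requires imaging" is R2, which needs "it is escalated"; that is never established.

No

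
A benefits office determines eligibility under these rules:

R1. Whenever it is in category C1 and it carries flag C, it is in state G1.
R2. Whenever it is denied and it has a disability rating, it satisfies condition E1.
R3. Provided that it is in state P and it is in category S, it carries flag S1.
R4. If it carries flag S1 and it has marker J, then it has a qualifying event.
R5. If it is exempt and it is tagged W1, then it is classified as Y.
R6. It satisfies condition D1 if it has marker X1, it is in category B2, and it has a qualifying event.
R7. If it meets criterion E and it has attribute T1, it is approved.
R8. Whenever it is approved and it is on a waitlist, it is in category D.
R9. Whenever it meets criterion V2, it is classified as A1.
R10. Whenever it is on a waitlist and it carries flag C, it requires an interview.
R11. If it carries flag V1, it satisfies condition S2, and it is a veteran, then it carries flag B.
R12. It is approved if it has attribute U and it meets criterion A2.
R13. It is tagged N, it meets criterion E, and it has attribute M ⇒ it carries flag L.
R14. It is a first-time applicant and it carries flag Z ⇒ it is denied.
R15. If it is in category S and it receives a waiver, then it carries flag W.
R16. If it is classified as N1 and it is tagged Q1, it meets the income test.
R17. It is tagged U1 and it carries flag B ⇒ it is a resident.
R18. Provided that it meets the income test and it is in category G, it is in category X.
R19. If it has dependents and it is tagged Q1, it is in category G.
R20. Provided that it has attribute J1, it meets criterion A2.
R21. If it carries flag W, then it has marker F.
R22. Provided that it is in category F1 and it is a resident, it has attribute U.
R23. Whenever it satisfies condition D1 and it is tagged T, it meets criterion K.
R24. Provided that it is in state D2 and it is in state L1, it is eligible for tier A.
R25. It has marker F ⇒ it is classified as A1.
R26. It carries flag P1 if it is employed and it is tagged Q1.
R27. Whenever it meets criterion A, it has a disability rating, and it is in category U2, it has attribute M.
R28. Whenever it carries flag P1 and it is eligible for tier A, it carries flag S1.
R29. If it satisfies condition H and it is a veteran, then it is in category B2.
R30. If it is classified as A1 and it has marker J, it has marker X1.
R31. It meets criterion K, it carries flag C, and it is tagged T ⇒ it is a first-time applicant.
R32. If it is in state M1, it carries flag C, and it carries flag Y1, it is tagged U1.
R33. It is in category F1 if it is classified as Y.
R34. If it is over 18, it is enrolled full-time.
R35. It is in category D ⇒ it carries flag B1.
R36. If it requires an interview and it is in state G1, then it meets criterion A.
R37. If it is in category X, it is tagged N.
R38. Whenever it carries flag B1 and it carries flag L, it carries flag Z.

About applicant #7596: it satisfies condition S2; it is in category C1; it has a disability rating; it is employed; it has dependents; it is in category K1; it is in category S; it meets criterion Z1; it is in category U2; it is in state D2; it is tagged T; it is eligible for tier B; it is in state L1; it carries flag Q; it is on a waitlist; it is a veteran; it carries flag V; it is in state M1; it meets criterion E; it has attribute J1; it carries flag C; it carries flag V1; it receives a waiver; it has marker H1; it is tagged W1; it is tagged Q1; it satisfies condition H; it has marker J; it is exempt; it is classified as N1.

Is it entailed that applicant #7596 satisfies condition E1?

Forward chaining from the given facts derives: is in state G1, is classified as Y, requires an interview, carries flag B, carries flag W, meets the income test, is in category G, meets criterion A2, has marker F, is eligible for tier A, is classified as A1, carries flag P1, carries flag S1, is in category B2, has marker X1, is in category F1, meets criterion A, has a qualifying event, satisfies condition D1, is in category X, meets criterion K, has attribute M, is a first-time applicant, is tagged N, carries flag L.
The only rule concluding "it satisfies condition E1" is R2, which needs "it is denied"; that is never established.

No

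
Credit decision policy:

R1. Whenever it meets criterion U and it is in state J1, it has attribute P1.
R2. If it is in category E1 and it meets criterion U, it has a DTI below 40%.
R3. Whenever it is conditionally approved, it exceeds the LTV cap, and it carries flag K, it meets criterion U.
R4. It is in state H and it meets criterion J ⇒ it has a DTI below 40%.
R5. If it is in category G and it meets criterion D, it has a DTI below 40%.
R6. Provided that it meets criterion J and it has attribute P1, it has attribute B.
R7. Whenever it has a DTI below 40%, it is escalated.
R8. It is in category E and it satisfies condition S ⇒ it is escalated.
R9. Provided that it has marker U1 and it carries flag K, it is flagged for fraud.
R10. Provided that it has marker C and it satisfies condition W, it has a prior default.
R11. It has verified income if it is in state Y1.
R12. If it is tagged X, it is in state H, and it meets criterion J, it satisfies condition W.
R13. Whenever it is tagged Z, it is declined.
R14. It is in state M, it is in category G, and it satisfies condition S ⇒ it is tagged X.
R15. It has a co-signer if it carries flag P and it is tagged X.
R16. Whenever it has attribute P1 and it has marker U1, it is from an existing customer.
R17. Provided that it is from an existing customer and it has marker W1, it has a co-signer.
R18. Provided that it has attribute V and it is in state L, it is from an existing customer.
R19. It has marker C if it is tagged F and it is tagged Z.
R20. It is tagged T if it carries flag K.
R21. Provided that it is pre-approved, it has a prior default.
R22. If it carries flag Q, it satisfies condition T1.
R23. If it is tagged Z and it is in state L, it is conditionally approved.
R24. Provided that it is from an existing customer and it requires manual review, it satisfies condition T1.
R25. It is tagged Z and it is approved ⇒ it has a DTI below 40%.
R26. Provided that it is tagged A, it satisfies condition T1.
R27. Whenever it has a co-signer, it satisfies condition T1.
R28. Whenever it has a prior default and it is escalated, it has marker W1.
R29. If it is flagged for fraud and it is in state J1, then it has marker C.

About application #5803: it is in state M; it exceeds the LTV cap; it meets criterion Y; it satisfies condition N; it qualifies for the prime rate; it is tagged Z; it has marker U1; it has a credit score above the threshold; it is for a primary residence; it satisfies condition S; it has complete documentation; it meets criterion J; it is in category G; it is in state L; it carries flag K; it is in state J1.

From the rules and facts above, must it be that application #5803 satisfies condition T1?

Forward chaining from the given facts derives: is flagged for fraud, is declined, is tagged X, is tagged T, is conditionally approved, has marker C, meets criterion U, has attribute P1, has attribute B, is from an existing customer.
Rules concluding "it satisfies condition T1": R22 needs "it carries flag Q"; R24 needs "it requires manual review"; R26 needs "it is tagged A"; R27 needs "it has a co-signer" — none of these are established.

No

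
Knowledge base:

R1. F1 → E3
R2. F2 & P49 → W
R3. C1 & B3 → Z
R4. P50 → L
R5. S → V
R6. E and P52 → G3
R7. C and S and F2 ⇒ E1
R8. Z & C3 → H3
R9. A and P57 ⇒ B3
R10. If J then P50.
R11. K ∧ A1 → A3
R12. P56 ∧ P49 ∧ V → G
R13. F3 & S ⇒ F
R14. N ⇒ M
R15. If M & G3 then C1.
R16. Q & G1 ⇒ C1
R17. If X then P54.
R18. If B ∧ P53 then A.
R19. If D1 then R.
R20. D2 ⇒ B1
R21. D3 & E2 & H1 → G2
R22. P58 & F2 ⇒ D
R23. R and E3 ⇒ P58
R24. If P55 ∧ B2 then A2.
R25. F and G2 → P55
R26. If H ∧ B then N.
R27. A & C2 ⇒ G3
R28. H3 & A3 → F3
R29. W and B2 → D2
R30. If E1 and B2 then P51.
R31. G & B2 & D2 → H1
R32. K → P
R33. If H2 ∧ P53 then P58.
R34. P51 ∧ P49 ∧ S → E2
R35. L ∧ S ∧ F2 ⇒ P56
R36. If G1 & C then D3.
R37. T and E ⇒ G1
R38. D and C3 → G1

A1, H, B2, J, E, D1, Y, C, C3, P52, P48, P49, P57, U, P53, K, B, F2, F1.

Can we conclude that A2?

No

Forward chaining from the given facts derives: E3, W, G3, P50, A3, A, R, P58, N, D2, P, L, B3, M, C1, B1, D, G1, Z, H3, F3, D3.
The only rule concluding A2 is R24, which needs P55; that is never established.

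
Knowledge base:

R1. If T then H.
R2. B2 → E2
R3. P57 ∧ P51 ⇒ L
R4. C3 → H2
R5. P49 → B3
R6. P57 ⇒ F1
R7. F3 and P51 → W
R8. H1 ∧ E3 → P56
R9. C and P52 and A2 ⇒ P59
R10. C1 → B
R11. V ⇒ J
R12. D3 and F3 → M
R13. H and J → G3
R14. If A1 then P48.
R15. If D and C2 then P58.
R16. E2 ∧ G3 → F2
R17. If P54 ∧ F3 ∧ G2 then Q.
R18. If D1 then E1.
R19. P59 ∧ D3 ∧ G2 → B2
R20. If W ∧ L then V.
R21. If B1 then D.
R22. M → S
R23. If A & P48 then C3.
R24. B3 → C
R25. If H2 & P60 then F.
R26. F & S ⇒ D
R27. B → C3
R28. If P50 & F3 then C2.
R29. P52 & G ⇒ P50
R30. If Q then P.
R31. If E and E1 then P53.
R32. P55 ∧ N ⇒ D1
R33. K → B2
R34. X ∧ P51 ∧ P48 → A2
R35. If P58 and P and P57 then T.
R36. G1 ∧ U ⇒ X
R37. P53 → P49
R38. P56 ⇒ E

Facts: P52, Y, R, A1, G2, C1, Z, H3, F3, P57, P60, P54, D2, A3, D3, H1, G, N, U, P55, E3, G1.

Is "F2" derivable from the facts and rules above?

No

Forward chaining from the given facts derives: F1, P56, B, M, P48, Q, S, C3, P50, P, D1, X, E, H2, E1, F, D, C2, P53, P49, B3, P58, C, T, H.
The only rule concluding F2 is R16, which needs E2; that is never established.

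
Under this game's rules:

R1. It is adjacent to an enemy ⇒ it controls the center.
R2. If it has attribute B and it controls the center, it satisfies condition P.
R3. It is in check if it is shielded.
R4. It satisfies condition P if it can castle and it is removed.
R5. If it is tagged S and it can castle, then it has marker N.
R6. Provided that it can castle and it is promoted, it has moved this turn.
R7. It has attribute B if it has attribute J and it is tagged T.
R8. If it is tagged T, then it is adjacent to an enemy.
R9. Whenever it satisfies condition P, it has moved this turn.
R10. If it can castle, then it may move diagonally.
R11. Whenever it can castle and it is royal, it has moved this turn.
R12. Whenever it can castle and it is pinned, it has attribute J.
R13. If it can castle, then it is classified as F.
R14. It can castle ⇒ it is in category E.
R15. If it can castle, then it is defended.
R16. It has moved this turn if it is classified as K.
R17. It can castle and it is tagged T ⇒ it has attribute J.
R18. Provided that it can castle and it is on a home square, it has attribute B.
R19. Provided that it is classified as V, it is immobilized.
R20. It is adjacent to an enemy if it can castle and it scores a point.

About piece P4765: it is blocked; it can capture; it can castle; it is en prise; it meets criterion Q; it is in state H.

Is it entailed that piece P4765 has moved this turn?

Forward chaining from the given facts derives: may move diagonally, is classified as F, is in category E, is defended.
Rules concluding "it has moved this turn": R6 needs "it is promoted"; R9 needs "it satisfies condition P"; R11 needs "it is royal"; R16 needs "it is classified as K" — none of these are established.

No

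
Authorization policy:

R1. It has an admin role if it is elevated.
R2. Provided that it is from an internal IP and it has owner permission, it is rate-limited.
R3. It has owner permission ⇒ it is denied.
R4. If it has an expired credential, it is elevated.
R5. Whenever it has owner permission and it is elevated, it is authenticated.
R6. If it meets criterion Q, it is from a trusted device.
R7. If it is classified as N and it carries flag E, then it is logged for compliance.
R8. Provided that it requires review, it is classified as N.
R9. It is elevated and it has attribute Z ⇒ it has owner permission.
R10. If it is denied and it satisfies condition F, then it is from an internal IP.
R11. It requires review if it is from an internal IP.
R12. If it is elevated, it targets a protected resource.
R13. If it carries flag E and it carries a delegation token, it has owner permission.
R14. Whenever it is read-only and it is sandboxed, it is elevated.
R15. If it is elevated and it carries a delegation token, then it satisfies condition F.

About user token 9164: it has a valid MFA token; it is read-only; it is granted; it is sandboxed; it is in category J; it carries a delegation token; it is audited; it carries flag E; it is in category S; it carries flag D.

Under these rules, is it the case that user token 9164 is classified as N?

Yes

By R13 (it carries flag E, it carries a delegation token): it has owner permission.
By R14 (it is read-only, it is sandboxed): it is elevated.
By R15 (it is elevated, it carries a delegation token): it satisfies condition F.
By R3 (it has owner permission): it is denied.
By R10 (it is denied, it satisfies condition F): it is from an internal IP.
By R11 (it is from an internal IP): it requires review.
By R8 (it requires review): it is classified as N.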